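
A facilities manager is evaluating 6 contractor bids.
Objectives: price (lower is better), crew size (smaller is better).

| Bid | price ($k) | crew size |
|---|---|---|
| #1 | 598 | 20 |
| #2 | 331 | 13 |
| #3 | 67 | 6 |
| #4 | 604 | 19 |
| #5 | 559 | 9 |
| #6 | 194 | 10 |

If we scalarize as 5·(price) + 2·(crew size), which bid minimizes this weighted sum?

#3

#1: 5·598 + 2·20 = 3030
#2: 5·331 + 2·13 = 1681
#3: 5·67 + 2·6 = 347
#4: 5·604 + 2·19 = 3058
#5: 5·559 + 2·9 = 2813
#6: 5·194 + 2·10 = 990
Lowest: #3 at 347.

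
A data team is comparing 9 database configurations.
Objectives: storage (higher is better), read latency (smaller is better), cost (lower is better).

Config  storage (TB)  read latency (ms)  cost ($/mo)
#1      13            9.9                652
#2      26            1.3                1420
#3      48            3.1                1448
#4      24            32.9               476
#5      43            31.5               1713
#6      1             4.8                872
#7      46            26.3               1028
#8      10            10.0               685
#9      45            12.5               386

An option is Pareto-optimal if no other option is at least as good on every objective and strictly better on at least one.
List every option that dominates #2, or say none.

#1: worse on storage (13 vs 26).
#3: worse on read latency (3.1 vs 1.3).
#4: worse on storage (24 vs 26).
#5: worse on read latency (31.5 vs 1.3).
#6: worse on storage (1 vs 26).
#7: worse on read latency (26.3 vs 1.3).
#8: worse on storage (10 vs 26).
#9: worse on read latency (12.5 vs 1.3).
No option dominates #2.

none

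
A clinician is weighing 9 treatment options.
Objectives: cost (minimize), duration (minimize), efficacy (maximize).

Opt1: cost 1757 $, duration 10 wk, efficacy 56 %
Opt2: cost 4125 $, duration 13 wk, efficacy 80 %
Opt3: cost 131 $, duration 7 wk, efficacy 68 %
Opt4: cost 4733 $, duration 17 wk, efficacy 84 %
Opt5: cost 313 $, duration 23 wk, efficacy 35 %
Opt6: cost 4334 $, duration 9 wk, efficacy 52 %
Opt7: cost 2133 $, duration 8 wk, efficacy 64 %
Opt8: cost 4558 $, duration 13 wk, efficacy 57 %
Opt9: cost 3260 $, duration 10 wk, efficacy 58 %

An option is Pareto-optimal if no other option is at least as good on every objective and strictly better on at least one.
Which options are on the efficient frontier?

Opt1: dominated by Opt3 (cost 131≤1757, duration 7≤10, efficacy 68≥56).
Opt2: not dominated.
Opt3: not dominated (best cost).
Opt4: not dominated (best efficacy).
Opt5: dominated by Opt3 (cost 131≤313, duration 7≤23, efficacy 68≥35).
Opt6: dominated by Opt3 (cost 131≤4334, duration 7≤9, efficacy 68≥52).
Opt7: dominated by Opt3 (cost 131≤2133, duration 7≤8, efficacy 68≥64).
Opt8: dominated by Opt2 (cost 4125≤4558, duration 13≤13, efficacy 80≥57).
Opt9: dominated by Opt3 (cost 131≤3260, duration 7≤10, efficacy 68≥58).

Opt2, Opt3, Opt4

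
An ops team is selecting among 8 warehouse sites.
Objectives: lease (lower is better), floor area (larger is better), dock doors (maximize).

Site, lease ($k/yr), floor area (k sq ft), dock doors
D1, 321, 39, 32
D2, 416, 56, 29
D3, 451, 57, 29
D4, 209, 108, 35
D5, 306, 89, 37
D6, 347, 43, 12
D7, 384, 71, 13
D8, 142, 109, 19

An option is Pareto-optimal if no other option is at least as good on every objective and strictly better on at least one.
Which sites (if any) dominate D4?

none

D1: worse on lease (321 vs 209).
D2: worse on lease (416 vs 209).
D3: worse on lease (451 vs 209).
D5: worse on lease (306 vs 209).
D6: worse on lease (347 vs 209).
D7: worse on lease (384 vs 209).
D8: worse on dock doors (19 vs 35).
No option dominates D4.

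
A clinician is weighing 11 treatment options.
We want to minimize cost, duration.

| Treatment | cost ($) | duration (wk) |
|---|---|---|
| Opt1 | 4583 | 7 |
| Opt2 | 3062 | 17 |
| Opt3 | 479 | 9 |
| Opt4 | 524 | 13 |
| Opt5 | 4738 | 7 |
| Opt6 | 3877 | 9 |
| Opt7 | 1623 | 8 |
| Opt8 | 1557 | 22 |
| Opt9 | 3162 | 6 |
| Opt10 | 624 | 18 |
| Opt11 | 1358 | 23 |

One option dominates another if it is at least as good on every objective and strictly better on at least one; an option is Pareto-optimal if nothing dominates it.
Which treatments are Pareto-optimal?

Opt3, Opt7, Opt9

Opt1: dominated by Opt9 (cost 3162≤4583, duration 6≤7).
Opt2: dominated by Opt3 (cost 479≤3062, duration 9≤17).
Opt3: not dominated (best cost).
Opt4: dominated by Opt3 (cost 479≤524, duration 9≤13).
Opt5: dominated by Opt1 (cost 4583≤4738, duration 7≤7).
Opt6: dominated by Opt3 (cost 479≤3877, duration 9≤9).
Opt7: not dominated.
Opt8: dominated by Opt3 (cost 479≤1557, duration 9≤22).
Opt9: not dominated (best duration).
Opt10: dominated by Opt3 (cost 479≤624, duration 9≤18).
Opt11: dominated by Opt3 (cost 479≤1358, duration 9≤23).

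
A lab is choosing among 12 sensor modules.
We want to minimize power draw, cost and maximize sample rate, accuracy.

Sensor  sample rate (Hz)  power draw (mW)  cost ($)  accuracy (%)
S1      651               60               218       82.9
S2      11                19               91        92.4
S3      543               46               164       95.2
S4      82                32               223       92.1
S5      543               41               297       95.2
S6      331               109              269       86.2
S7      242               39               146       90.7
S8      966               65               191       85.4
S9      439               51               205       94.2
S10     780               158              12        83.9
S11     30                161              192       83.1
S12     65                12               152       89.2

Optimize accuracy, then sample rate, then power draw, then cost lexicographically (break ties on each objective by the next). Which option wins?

S5

First maximize accuracy: best is 95.2, kept {S3, S5}.
Then maximize sample rate: best is 543, kept {S3, S5}.
Then minimize power draw: best is 41, kept {S5}.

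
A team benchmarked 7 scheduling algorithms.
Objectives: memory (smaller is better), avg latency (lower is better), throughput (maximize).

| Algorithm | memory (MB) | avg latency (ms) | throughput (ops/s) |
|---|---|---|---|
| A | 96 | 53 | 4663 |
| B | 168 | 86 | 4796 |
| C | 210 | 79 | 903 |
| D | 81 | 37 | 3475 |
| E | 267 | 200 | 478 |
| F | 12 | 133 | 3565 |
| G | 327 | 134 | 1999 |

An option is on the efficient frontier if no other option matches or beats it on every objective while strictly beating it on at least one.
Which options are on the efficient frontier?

A, B, D, F

A: not dominated.
B: not dominated (best throughput).
C: dominated by A (memory 96≤210, avg latency 53≤79, throughput 4663≥903).
D: not dominated (best avg latency).
E: dominated by A (memory 96≤267, avg latency 53≤200, throughput 4663≥478).
F: not dominated (best memory).
G: dominated by A (memory 96≤327, avg latency 53≤134, throughput 4663≥1999).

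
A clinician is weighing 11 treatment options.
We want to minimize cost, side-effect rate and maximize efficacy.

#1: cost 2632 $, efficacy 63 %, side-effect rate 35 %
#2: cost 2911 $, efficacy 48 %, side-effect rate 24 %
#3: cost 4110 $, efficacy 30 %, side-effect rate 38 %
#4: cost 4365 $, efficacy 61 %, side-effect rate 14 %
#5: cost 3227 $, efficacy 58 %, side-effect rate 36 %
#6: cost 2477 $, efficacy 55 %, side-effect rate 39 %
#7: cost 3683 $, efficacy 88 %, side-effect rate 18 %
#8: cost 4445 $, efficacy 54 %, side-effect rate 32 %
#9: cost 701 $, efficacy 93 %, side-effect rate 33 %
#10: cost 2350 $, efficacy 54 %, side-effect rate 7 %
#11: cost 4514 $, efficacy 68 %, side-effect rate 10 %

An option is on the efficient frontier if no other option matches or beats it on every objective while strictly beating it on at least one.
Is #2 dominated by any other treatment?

#10 vs #2: cost 2350≤2911, efficacy 54≥48, side-effect rate 7≤24 — #10 is at least as good on every objective and strictly better on at least one, so #10 dominates #2.

Yes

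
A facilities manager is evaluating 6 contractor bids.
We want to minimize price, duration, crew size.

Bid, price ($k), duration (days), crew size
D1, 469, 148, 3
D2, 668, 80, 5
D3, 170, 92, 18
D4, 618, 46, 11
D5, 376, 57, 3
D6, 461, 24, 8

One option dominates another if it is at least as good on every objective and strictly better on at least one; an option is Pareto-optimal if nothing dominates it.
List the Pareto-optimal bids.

D1: dominated by D5 (price 376≤469, duration 57≤148, crew size 3≤3).
D2: dominated by D5 (price 376≤668, duration 57≤80, crew size 3≤5).
D3: not dominated (best price).
D4: dominated by D6 (price 461≤618, duration 24≤46, crew size 8≤11).
D5: not dominated.
D6: not dominated (best duration).

D3, D5, D6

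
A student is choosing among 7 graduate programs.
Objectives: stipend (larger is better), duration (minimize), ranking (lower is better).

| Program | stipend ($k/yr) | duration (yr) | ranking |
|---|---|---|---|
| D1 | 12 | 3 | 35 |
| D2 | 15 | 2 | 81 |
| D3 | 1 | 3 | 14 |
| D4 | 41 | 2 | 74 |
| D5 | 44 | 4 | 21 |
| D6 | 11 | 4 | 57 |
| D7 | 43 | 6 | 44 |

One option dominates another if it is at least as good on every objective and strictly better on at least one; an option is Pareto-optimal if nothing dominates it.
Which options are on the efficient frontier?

D1, D3, D4, D5

D1: not dominated.
D2: dominated by D4 (stipend 41≥15, duration 2≤2, ranking 74≤81).
D3: not dominated (best ranking).
D4: not dominated.
D5: not dominated (best stipend).
D6: dominated by D1 (stipend 12≥11, duration 3≤4, ranking 35≤57).
D7: dominated by D5 (stipend 44≥43, duration 4≤6, ranking 21≤44).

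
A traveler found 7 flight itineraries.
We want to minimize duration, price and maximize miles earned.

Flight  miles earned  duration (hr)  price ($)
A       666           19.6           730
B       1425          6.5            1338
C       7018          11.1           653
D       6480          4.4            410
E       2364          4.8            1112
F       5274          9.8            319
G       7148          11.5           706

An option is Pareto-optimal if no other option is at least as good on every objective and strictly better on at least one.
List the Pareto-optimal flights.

A: dominated by C (miles earned 7018≥666, duration 11.1≤19.6, price 653≤730).
B: dominated by D (miles earned 6480≥1425, duration 4.4≤6.5, price 410≤1338).
C: not dominated.
D: not dominated (best duration).
E: dominated by D (miles earned 6480≥2364, duration 4.4≤4.8, price 410≤1112).
F: not dominated (best price).
G: not dominated (best miles earned).

C, D, F, G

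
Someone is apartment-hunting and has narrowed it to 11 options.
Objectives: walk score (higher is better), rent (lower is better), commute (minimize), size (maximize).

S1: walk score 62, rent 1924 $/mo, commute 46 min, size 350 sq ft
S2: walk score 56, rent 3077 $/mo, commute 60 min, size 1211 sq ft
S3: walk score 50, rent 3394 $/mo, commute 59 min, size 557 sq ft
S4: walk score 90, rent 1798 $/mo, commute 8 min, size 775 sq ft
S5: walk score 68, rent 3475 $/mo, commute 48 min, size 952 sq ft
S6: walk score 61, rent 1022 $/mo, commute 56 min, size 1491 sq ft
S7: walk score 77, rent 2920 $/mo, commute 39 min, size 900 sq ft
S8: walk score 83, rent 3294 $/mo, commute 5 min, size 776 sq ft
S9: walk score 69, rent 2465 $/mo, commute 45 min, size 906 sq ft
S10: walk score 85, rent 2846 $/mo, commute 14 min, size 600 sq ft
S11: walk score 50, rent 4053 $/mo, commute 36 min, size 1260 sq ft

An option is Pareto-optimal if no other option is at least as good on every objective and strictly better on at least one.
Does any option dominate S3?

Yes

S4 vs S3: walk score 90≥50, rent 1798≤3394, commute 8≤59, size 775≥557 — S4 is at least as good on every objective and strictly better on at least one, so S4 dominates S3.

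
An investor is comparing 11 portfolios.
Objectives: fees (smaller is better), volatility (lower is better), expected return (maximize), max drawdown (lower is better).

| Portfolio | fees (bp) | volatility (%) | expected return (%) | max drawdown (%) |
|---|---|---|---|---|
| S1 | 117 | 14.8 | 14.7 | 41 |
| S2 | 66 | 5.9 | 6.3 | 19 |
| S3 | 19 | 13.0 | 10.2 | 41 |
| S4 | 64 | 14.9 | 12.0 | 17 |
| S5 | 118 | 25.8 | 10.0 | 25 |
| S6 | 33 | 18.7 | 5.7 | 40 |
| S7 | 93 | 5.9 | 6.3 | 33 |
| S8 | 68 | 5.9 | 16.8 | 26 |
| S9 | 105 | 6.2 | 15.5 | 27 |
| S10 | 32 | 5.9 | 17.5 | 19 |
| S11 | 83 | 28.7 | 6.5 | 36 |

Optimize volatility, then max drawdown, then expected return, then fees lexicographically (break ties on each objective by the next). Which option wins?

First minimize volatility: best is 5.9, kept {S2, S7, S8, S10}.
Then minimize max drawdown: best is 19, kept {S2, S10}.
Then maximize expected return: best is 17.5, kept {S10}.

S10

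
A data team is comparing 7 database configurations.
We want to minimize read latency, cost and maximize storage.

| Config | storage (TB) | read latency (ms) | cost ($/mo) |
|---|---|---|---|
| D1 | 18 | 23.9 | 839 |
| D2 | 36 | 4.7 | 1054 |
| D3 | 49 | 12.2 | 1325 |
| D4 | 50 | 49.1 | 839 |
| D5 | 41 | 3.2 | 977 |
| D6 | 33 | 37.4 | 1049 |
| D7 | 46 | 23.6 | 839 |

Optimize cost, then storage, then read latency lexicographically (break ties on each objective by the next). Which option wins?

D4

First minimize cost: best is 839, kept {D1, D4, D7}.
Then maximize storage: best is 50, kept {D4}.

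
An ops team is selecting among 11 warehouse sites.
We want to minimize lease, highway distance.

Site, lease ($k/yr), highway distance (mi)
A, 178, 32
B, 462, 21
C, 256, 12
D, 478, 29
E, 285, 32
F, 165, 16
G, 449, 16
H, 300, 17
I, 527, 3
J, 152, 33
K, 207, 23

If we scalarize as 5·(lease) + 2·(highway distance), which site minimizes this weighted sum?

A: 5·178 + 2·32 = 954
B: 5·462 + 2·21 = 2352
C: 5·256 + 2·12 = 1304
D: 5·478 + 2·29 = 2448
E: 5·285 + 2·32 = 1489
F: 5·165 + 2·16 = 857
G: 5·449 + 2·16 = 2277
H: 5·300 + 2·17 = 1534
I: 5·527 + 2·3 = 2641
J: 5·152 + 2·33 = 826
K: 5·207 + 2·23 = 1081
Lowest: J at 826.

J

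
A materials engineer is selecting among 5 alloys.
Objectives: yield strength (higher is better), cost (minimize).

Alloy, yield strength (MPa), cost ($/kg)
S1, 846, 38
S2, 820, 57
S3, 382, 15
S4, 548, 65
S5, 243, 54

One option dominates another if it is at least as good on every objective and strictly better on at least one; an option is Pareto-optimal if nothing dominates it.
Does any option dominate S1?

S2: worse on yield strength (820 vs 846).
S3: worse on yield strength (382 vs 846).
S4: worse on yield strength (548 vs 846).
S5: worse on yield strength (243 vs 846).
No option is at least as good as S1 on every objective and strictly better on one.

No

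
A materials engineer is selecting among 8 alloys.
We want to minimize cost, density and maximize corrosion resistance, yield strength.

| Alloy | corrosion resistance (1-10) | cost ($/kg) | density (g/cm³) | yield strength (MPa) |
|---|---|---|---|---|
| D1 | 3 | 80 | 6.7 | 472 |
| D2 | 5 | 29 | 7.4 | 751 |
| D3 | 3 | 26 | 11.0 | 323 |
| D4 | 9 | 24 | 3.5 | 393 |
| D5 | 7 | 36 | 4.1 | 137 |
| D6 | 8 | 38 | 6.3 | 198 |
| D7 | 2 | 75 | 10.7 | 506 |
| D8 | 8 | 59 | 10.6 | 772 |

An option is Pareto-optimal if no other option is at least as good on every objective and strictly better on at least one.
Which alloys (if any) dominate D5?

D4: corrosion resistance 9≥7, cost 24≤36, density 3.5≤4.1, yield strength 393≥137 — dominates D5.
Others (D1, D2, D3, D6, D7, D8) are each worse than D5 on at least one objective.

D4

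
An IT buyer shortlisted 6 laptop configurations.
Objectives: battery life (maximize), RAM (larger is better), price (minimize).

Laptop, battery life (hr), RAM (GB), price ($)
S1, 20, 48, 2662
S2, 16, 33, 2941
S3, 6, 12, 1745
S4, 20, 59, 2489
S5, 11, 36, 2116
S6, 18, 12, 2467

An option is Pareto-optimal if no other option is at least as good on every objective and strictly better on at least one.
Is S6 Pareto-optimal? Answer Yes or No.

S1: worse on price (2662 vs 2467).
S2: worse on battery life (16 vs 18).
S3: worse on battery life (6 vs 18).
S4: worse on price (2489 vs 2467).
S5: worse on battery life (11 vs 18).
No option is at least as good as S6 on every objective and strictly better on one.

Yes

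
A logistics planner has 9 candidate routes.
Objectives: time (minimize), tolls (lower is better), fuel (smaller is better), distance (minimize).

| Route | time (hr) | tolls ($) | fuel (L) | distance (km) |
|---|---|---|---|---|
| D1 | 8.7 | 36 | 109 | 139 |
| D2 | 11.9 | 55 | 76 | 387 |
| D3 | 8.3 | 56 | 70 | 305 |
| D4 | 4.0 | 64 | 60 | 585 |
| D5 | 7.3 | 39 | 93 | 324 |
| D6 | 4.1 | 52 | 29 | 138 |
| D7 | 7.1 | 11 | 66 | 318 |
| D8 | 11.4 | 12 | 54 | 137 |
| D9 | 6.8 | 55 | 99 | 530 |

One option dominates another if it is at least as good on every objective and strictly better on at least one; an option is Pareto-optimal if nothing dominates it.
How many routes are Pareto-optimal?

D1: not dominated.
D2: dominated by D6 (time 4.1≤11.9, tolls 52≤55, fuel 29≤76, distance 138≤387).
D3: dominated by D6 (time 4.1≤8.3, tolls 52≤56, fuel 29≤70, distance 138≤305).
D4: not dominated (best time).
D5: dominated by D7 (time 7.1≤7.3, tolls 11≤39, fuel 66≤93, distance 318≤324).
D6: not dominated (best fuel).
D7: not dominated (best tolls).
D8: not dominated (best distance).
D9: dominated by D6 (time 4.1≤6.8, tolls 52≤55, fuel 29≤99, distance 138≤530).
Pareto-optimal: D1, D4, D6, D7, D8 → 5.

5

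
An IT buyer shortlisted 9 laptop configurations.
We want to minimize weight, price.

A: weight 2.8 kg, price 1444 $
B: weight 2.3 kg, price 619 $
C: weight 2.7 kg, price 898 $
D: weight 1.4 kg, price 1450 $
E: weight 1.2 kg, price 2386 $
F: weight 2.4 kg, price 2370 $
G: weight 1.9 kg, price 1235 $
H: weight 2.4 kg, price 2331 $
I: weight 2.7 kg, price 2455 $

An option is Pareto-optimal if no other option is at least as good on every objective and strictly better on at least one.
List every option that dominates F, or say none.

B: weight 2.3≤2.4, price 619≤2370 — dominates F.
D: weight 1.4≤2.4, price 1450≤2370 — dominates F.
G: weight 1.9≤2.4, price 1235≤2370 — dominates F.
H: weight 2.4≤2.4, price 2331≤2370 — dominates F.
Others (A, C, E, I) are each worse than F on at least one objective.

B, D, G, H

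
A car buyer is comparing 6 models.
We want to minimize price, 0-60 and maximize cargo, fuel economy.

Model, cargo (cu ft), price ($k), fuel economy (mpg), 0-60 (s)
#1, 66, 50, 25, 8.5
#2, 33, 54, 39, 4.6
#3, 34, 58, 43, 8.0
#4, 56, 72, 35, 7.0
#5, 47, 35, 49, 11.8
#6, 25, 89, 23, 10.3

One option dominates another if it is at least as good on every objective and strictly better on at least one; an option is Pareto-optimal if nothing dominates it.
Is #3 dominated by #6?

#6 vs #3: #6 is worse on cargo (25 vs 34), so it does not dominate #3.

No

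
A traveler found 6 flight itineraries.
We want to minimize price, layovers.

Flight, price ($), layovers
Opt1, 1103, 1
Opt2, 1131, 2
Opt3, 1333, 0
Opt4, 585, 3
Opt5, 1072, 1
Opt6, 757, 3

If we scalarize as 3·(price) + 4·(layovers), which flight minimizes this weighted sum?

Opt1: 3·1103 + 4·1 = 3313
Opt2: 3·1131 + 4·2 = 3401
Opt3: 3·1333 + 4·0 = 3999
Opt4: 3·585 + 4·3 = 1767
Opt5: 3·1072 + 4·1 = 3220
Opt6: 3·757 + 4·3 = 2283
Lowest: Opt4 at 1767.

Opt4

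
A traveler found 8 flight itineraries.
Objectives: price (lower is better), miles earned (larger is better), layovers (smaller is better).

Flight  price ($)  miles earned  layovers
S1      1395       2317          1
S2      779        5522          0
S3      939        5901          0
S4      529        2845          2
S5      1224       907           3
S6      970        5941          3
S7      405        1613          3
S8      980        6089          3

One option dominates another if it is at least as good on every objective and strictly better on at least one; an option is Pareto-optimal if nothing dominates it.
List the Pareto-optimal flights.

S2, S3, S4, S6, S7, S8

S1: dominated by S2 (price 779≤1395, miles earned 5522≥2317, layovers 0≤1).
S2: not dominated.
S3: not dominated.
S4: not dominated.
S5: dominated by S2 (price 779≤1224, miles earned 5522≥907, layovers 0≤3).
S6: not dominated.
S7: not dominated (best price).
S8: not dominated (best miles earned).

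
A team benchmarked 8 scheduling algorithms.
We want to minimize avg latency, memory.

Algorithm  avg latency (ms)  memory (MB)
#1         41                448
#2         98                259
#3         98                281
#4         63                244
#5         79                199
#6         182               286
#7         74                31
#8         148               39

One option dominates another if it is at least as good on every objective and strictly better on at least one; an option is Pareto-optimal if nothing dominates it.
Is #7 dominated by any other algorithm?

#1: worse on memory (448 vs 31).
#2: worse on avg latency (98 vs 74).
#3: worse on avg latency (98 vs 74).
#4: worse on memory (244 vs 31).
#5: worse on avg latency (79 vs 74).
#6: worse on avg latency (182 vs 74).
#8: worse on avg latency (148 vs 74).
No option is at least as good as #7 on every objective and strictly better on one.

No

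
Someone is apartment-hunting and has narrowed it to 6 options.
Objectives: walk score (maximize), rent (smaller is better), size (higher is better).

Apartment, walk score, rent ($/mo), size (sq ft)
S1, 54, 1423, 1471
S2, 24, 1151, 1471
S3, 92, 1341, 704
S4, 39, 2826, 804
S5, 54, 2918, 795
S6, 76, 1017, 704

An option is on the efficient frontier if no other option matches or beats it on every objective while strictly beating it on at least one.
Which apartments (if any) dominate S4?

S1: walk score 54≥39, rent 1423≤2826, size 1471≥804 — dominates S4.
Others (S2, S3, S5, S6) are each worse than S4 on at least one objective.

S1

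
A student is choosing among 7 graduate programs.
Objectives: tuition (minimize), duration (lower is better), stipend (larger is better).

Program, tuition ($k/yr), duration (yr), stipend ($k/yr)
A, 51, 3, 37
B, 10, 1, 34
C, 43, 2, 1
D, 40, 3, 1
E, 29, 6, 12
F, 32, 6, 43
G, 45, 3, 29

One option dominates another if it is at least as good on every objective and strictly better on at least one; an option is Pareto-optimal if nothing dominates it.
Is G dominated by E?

No

E vs G: E is worse on duration (6 vs 3), so it does not dominate G.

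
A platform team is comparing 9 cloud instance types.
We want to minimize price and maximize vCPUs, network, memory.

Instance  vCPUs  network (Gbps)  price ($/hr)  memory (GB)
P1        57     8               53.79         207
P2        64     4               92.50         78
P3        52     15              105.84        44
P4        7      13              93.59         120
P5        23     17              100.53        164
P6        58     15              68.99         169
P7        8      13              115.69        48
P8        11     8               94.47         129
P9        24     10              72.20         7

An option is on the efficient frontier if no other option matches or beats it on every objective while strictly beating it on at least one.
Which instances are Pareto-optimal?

P1: not dominated (best price).
P2: not dominated (best vCPUs).
P3: dominated by P6 (vCPUs 58≥52, network 15≥15, price 68.99≤105.84, memory 169≥44).
P4: dominated by P6 (vCPUs 58≥7, network 15≥13, price 68.99≤93.59, memory 169≥120).
P5: not dominated (best network).
P6: not dominated.
P7: dominated by P5 (vCPUs 23≥8, network 17≥13, price 100.53≤115.69, memory 164≥48).
P8: dominated by P1 (vCPUs 57≥11, network 8≥8, price 53.79≤94.47, memory 207≥129).
P9: dominated by P6 (vCPUs 58≥24, network 15≥10, price 68.99≤72.20, memory 169≥7).

P1, P2, P5, P6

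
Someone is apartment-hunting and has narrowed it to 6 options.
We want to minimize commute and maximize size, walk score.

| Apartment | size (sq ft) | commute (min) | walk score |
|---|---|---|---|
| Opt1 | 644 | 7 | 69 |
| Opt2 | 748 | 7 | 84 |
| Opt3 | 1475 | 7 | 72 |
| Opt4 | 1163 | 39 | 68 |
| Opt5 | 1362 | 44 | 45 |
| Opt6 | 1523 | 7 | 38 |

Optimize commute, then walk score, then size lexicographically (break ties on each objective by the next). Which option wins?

First minimize commute: best is 7, kept {Opt1, Opt2, Opt3, Opt6}.
Then maximize walk score: best is 84, kept {Opt2}.

Opt2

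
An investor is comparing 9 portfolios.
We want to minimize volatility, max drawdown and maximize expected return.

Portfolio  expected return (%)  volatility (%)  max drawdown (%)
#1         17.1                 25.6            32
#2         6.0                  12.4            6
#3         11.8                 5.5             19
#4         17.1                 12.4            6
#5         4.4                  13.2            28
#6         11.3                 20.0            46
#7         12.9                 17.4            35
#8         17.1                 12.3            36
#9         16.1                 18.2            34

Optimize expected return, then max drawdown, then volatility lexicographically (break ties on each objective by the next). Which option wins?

#4

First maximize expected return: best is 17.1, kept {#1, #4, #8}.
Then minimize max drawdown: best is 6, kept {#4}.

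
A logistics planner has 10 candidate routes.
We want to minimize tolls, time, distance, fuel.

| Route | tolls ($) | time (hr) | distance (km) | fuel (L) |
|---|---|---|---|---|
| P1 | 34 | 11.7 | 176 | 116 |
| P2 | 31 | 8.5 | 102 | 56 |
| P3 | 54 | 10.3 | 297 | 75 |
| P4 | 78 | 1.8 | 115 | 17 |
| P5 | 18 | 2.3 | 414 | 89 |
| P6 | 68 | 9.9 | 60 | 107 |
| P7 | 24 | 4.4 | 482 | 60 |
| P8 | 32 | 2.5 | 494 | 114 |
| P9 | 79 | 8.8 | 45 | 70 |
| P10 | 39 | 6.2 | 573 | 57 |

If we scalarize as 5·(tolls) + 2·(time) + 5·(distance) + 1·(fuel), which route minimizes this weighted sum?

P1: 5·34 + 2·11.7 + 5·176 + 1·116 = 1189.4
P2: 5·31 + 2·8.5 + 5·102 + 1·56 = 738.0
P3: 5·54 + 2·10.3 + 5·297 + 1·75 = 1850.6
P4: 5·78 + 2·1.8 + 5·115 + 1·17 = 985.6
P5: 5·18 + 2·2.3 + 5·414 + 1·89 = 2253.6
P6: 5·68 + 2·9.9 + 5·60 + 1·107 = 766.8
P7: 5·24 + 2·4.4 + 5·482 + 1·60 = 2598.8
P8: 5·32 + 2·2.5 + 5·494 + 1·114 = 2749.0
P9: 5·79 + 2·8.8 + 5·45 + 1·70 = 707.6
P10: 5·39 + 2·6.2 + 5·573 + 1·57 = 3129.4
Lowest: P9 at 707.6.

P9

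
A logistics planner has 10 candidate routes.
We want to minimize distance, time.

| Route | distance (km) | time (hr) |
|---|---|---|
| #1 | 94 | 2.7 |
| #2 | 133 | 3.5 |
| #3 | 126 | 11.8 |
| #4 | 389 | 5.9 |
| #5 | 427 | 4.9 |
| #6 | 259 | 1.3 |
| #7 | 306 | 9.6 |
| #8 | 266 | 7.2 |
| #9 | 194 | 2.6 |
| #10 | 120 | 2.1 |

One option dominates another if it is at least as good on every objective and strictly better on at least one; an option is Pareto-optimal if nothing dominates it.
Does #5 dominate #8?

#5 vs #8: #5 is worse on distance (427 vs 266), so it does not dominate #8.

No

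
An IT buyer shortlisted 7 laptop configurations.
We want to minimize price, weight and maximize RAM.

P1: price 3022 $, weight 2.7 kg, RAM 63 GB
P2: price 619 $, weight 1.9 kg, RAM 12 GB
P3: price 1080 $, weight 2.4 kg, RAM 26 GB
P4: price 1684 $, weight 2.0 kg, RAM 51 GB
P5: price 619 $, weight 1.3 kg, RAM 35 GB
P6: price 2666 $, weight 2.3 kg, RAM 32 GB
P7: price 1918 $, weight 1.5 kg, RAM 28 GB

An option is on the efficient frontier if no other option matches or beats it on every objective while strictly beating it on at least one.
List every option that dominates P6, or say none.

P4, P5

P4: price 1684≤2666, weight 2.0≤2.3, RAM 51≥32 — dominates P6.
P5: price 619≤2666, weight 1.3≤2.3, RAM 35≥32 — dominates P6.
Others (P1, P2, P3, P7) are each worse than P6 on at least one objective.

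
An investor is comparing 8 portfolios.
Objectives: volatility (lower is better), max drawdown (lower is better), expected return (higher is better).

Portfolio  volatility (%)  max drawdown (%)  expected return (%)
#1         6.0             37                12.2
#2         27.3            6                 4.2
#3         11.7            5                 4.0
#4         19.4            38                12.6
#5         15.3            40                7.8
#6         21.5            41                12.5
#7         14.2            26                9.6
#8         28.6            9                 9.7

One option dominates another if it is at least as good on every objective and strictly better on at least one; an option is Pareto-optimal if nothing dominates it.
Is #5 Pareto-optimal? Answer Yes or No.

#1 vs #5: volatility 6.0≤15.3, max drawdown 37≤40, expected return 12.2≥7.8 — #1 is at least as good on every objective and strictly better on at least one, so #1 dominates #5.

No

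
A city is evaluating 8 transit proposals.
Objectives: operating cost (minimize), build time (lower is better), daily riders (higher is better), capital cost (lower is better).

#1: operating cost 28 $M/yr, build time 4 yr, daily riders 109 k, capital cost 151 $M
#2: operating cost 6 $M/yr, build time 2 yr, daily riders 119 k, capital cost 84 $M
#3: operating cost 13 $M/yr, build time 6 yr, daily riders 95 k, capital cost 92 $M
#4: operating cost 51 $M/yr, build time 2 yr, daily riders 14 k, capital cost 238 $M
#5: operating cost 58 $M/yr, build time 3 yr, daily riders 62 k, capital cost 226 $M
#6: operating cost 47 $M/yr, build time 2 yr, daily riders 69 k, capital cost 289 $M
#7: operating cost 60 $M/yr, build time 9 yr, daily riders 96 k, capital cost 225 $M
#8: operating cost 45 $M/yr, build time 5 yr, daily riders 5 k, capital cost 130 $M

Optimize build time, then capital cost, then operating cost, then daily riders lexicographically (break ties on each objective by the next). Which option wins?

First minimize build time: best is 2, kept {#2, #4, #6}.
Then minimize capital cost: best is 84, kept {#2}.

#2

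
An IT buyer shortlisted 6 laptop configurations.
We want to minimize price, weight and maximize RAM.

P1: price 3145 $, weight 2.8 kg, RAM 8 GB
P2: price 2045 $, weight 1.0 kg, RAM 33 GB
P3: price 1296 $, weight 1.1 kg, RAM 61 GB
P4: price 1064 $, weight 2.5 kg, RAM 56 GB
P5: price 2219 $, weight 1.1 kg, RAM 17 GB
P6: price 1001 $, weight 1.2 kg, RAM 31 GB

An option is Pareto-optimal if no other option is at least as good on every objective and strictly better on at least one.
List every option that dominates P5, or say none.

P2: price 2045≤2219, weight 1.0≤1.1, RAM 33≥17 — dominates P5.
P3: price 1296≤2219, weight 1.1≤1.1, RAM 61≥17 — dominates P5.
Others (P1, P4, P6) are each worse than P5 on at least one objective.

P2, P3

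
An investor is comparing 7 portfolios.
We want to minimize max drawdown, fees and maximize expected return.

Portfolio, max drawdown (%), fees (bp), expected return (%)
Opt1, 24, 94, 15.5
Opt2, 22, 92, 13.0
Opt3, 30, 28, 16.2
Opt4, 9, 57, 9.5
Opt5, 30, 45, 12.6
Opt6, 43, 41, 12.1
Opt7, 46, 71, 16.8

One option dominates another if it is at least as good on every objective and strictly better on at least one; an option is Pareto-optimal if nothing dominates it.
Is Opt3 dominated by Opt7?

Opt7 vs Opt3: Opt7 is worse on max drawdown (46 vs 30), so it does not dominate Opt3.

No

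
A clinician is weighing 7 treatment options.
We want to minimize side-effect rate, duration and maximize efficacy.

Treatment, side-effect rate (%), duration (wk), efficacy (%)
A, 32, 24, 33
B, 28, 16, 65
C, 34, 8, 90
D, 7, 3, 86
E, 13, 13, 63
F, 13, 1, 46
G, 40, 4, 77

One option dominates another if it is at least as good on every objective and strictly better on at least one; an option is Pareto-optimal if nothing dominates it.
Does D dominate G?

Yes

D vs G: side-effect rate 7≤40, duration 3≤4, efficacy 86≥77 — D is at least as good on every objective with at least one strict improvement.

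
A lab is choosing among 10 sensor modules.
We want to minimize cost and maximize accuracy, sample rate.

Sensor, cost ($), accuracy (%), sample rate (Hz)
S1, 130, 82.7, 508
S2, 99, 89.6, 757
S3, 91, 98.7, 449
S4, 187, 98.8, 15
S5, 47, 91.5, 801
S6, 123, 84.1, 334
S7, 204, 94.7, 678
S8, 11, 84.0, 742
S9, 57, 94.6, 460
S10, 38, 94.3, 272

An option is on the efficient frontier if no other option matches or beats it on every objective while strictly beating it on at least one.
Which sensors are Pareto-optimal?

S3, S4, S5, S7, S8, S9, S10

S1: dominated by S2 (cost 99≤130, accuracy 89.6≥82.7, sample rate 757≥508).
S2: dominated by S5 (cost 47≤99, accuracy 91.5≥89.6, sample rate 801≥757).
S3: not dominated.
S4: not dominated (best accuracy).
S5: not dominated (best sample rate).
S6: dominated by S2 (cost 99≤123, accuracy 89.6≥84.1, sample rate 757≥334).
S7: not dominated.
S8: not dominated (best cost).
S9: not dominated.
S10: not dominated.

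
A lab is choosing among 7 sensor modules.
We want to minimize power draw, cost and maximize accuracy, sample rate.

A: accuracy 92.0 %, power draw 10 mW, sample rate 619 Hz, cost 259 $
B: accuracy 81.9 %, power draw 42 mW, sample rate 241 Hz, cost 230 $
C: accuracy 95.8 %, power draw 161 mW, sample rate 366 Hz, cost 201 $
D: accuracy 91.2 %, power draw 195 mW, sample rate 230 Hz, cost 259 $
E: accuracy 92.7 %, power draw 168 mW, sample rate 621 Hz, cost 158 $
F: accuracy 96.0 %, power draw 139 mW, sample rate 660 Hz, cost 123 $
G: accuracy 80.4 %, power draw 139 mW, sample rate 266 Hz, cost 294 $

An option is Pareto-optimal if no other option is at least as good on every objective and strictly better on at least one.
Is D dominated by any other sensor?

A vs D: accuracy 92.0≥91.2, power draw 10≤195, sample rate 619≥230, cost 259≤259 — A is at least as good on every objective and strictly better on at least one, so A dominates D.

Yes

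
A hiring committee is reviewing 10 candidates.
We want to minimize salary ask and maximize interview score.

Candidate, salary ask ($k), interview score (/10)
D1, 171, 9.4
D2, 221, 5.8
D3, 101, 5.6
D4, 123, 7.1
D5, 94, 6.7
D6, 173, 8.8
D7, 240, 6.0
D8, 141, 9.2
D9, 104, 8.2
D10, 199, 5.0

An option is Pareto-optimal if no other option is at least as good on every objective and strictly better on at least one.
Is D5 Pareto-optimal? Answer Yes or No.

D1: worse on salary ask (171 vs 94).
D2: worse on salary ask (221 vs 94).
D3: worse on salary ask (101 vs 94).
D4: worse on salary ask (123 vs 94).
D6: worse on salary ask (173 vs 94).
D7: worse on salary ask (240 vs 94).
D8: worse on salary ask (141 vs 94).
D9: worse on salary ask (104 vs 94).
D10: worse on salary ask (199 vs 94).
No option is at least as good as D5 on every objective and strictly better on one.

Yes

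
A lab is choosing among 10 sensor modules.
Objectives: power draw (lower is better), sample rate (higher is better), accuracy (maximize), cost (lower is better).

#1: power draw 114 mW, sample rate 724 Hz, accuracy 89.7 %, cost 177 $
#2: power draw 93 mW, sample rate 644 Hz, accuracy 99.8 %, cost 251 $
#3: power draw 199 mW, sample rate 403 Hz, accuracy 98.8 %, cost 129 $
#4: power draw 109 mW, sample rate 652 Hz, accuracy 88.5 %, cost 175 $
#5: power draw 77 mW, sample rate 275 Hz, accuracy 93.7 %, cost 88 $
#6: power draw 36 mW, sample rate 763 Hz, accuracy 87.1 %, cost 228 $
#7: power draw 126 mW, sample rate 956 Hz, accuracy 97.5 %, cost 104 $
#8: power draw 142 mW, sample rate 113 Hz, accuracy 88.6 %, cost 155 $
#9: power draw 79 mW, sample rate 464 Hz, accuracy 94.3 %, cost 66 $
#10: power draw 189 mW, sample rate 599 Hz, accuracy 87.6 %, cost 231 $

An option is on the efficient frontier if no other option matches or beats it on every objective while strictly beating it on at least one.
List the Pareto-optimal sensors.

#1: not dominated.
#2: not dominated (best accuracy).
#3: not dominated.
#4: not dominated.
#5: not dominated.
#6: not dominated (best power draw).
#7: not dominated (best sample rate).
#8: dominated by #5 (power draw 77≤142, sample rate 275≥113, accuracy 93.7≥88.6, cost 88≤155).
#9: not dominated (best cost).
#10: dominated by #1 (power draw 114≤189, sample rate 724≥599, accuracy 89.7≥87.6, cost 177≤231).

#1, #2, #3, #4, #5, #6, #7, #9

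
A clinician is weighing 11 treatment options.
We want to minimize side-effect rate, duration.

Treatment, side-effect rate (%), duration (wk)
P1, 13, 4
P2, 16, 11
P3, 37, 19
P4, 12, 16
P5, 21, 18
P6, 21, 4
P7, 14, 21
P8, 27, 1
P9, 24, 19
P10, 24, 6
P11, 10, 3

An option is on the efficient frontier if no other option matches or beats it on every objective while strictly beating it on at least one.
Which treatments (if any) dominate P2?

P1: side-effect rate 13≤16, duration 4≤11 — dominates P2.
P11: side-effect rate 10≤16, duration 3≤11 — dominates P2.
Others (P3, P4, P5, P6, P7, P8, P9, P10) are each worse than P2 on at least one objective.

P1, P11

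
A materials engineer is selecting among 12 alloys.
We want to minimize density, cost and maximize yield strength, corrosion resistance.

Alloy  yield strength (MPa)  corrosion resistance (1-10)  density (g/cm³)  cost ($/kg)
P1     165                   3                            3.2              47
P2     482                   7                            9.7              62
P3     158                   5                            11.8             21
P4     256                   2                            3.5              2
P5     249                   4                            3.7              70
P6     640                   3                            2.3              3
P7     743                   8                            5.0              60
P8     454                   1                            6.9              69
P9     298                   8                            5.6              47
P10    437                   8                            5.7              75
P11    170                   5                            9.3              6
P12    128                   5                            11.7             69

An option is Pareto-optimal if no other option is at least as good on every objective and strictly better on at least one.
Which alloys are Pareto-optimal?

P4, P5, P6, P7, P9, P11

P1: dominated by P6 (yield strength 640≥165, corrosion resistance 3≥3, density 2.3≤3.2, cost 3≤47).
P2: dominated by P7 (yield strength 743≥482, corrosion resistance 8≥7, density 5.0≤9.7, cost 60≤62).
P3: dominated by P11 (yield strength 170≥158, corrosion resistance 5≥5, density 9.3≤11.8, cost 6≤21).
P4: not dominated (best cost).
P5: not dominated.
P6: not dominated (best density).
P7: not dominated (best yield strength).
P8: dominated by P6 (yield strength 640≥454, corrosion resistance 3≥1, density 2.3≤6.9, cost 3≤69).
P9: not dominated.
P10: dominated by P7 (yield strength 743≥437, corrosion resistance 8≥8, density 5.0≤5.7, cost 60≤75).
P11: not dominated.
P12: dominated by P2 (yield strength 482≥128, corrosion resistance 7≥5, density 9.7≤11.7, cost 62≤69).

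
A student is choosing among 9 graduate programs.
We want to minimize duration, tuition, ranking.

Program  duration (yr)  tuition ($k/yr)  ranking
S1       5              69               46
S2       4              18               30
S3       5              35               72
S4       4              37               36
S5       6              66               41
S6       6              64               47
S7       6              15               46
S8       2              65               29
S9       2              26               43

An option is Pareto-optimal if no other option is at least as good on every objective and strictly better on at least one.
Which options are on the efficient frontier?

S2, S7, S8, S9

S1: dominated by S2 (duration 4≤5, tuition 18≤69, ranking 30≤46).
S2: not dominated.
S3: dominated by S2 (duration 4≤5, tuition 18≤35, ranking 30≤72).
S4: dominated by S2 (duration 4≤4, tuition 18≤37, ranking 30≤36).
S5: dominated by S2 (duration 4≤6, tuition 18≤66, ranking 30≤41).
S6: dominated by S2 (duration 4≤6, tuition 18≤64, ranking 30≤47).
S7: not dominated (best tuition).
S8: not dominated (best ranking).
S9: not dominated.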